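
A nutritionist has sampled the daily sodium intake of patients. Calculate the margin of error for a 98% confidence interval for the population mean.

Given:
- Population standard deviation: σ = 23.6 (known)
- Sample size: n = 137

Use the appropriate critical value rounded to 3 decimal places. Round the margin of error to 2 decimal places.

The population standard deviation σ is known, so use the z-interval margin of error formula.

For 98% confidence, z* = 2.326 (from standard normal table)

Margin of error formula for z-interval: E = z* × σ/√n

E = 2.326 × 23.6/√137
  = 2.326 × 2.016284
  = 4.6899

Rounded to 2 decimal places:

4.69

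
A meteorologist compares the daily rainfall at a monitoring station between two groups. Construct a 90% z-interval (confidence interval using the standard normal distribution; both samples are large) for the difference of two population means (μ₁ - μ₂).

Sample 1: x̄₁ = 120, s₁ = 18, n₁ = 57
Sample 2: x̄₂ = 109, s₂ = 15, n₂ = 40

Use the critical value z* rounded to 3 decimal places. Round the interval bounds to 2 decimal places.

Both samples are large (n₁ = 57 ≥ 30, n₂ = 40 ≥ 30), so a z-interval for the difference of means applies.

Point estimate: x̄₁ - x̄₂ = 120 - 109 = 11

Standard error: SE = √(s₁²/n₁ + s₂²/n₂)
= √(18²/57 + 15²/40)
= √(5.684211 + 5.625000)
= 3.362917

For 90% confidence, z* = 1.645 (from standard normal table)
Margin of error: E = z* × SE = 1.645 × 3.362917 = 5.5320

Z-interval: (x̄₁ - x̄₂) ± E = 11 ± 5.5320 = (5.4680, 16.5320)

Rounded to 2 decimal places:

(5.47, 16.53)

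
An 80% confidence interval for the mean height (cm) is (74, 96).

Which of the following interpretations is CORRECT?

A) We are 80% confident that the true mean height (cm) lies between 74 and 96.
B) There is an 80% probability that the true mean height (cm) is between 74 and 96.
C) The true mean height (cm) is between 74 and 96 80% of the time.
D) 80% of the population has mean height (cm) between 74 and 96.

A confidence interval represents our confidence in the procedure, not a probability statement about the parameter.

Key concept: If we repeated this sampling process many times and computed an 80% CI each time, about 80% of those intervals would contain the true population parameter.

For this specific interval (74, 96):
- Midpoint (point estimate): 85
- Margin of error: 11

The correct interpretation is the one stating confidence that the true parameter lies in the interval — option A.

A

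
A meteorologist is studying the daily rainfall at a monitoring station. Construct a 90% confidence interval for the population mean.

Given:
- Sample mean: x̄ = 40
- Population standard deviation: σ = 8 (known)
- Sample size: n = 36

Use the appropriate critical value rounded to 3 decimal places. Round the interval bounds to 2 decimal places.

The population standard deviation σ is known, so use a z-interval (standard normal critical value).

For 90% confidence, z* = 1.645 (from standard normal table)

Standard error: SE = σ/√n = 8/√36 = 1.333333

Margin of error: E = z* × SE = 1.645 × 1.333333 = 2.1933

Z-interval: x̄ ± E = 40 ± 2.1933 = (37.8067, 42.1933)

Rounded to 2 decimal places:

(37.81, 42.19)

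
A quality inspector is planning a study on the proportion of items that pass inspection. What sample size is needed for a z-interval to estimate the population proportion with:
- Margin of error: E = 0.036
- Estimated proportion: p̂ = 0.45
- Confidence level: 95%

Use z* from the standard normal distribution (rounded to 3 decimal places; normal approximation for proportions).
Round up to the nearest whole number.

Using z* for proportion z-interval (normal approximation).

For 95% confidence, z* = 1.96 (from standard normal table)

Sample size formula for proportion z-interval: n = z*²p̂(1-p̂)/E²

n = 1.96² × 0.45 × 0.55 / 0.036²
  = 3.8416 × 0.2475 / 0.001296
  = 733.6389

Round up to the nearest whole number: n = 734

734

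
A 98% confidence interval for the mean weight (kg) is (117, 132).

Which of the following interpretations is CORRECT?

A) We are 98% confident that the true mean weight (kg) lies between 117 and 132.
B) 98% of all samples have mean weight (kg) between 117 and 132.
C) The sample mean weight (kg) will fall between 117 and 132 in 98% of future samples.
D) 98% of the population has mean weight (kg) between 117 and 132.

A confidence interval represents our confidence in the procedure, not a probability statement about the parameter.

Key concept: If we repeated this sampling process many times and computed a 98% CI each time, about 98% of those intervals would contain the true population parameter.

For this specific interval (117, 132):
- Midpoint (point estimate): 124.5
- Margin of error: 7.5

The correct interpretation is the one stating confidence that the true parameter lies in the interval — option A.

A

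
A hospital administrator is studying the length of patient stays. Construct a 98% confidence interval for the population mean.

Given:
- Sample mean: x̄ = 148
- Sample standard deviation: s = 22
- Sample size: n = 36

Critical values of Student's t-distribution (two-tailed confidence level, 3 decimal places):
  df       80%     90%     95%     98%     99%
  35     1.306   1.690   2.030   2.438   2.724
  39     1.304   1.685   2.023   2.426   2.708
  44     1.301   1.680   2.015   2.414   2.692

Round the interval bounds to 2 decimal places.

The population standard deviation σ is unknown (only the sample standard deviation s is given), so use a t-interval with df = n - 1 = 36 - 1 = 35.

For 98% confidence with df = 35, t* = 2.438 (from t-table)

Standard error: SE = s/√n = 22/√36 = 3.666667

Margin of error: E = t* × SE = 2.438 × 3.666667 = 8.9393

T-interval: x̄ ± E = 148 ± 8.9393 = (139.0607, 156.9393)

Rounded to 2 decimal places:

(139.06, 156.94)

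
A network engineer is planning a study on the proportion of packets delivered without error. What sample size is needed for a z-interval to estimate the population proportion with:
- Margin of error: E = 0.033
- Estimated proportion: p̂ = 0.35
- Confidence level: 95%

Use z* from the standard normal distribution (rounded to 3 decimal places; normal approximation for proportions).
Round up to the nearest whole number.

Using z* for proportion z-interval (normal approximation).

For 95% confidence, z* = 1.96 (from standard normal table)

Sample size formula for proportion z-interval: n = z*²p̂(1-p̂)/E²

n = 1.96² × 0.35 × 0.65 / 0.033²
  = 3.8416 × 0.2275 / 0.001089
  = 802.5381

Round up to the nearest whole number: n = 803

803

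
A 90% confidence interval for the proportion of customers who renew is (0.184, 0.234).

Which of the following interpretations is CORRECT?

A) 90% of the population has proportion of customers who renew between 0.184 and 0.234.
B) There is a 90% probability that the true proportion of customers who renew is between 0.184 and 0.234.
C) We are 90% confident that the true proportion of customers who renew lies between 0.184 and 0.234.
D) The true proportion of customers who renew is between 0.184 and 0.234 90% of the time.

A confidence interval represents our confidence in the procedure, not a probability statement about the parameter.

Key concept: If we repeated this sampling process many times and computed a 90% CI each time, about 90% of those intervals would contain the true population parameter.

For this specific interval (0.184, 0.234):
- Midpoint (point estimate): 0.209
- Margin of error: 0.025

The correct interpretation is the one stating confidence that the true parameter lies in the interval — option C.

C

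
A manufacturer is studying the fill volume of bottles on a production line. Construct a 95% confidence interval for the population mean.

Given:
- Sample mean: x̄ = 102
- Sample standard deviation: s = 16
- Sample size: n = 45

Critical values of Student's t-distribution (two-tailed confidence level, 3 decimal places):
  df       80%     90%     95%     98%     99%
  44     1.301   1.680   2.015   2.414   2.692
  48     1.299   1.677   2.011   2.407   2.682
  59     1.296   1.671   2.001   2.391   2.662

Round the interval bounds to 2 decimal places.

The population standard deviation σ is unknown (only the sample standard deviation s is given), so use a t-interval with df = n - 1 = 45 - 1 = 44.

For 95% confidence with df = 44, t* = 2.015 (from t-table)

Standard error: SE = s/√n = 16/√45 = 2.385139

Margin of error: E = t* × SE = 2.015 × 2.385139 = 4.8061

T-interval: x̄ ± E = 102 ± 4.8061 = (97.1939, 106.8061)

Rounded to 2 decimal places:

(97.19, 106.81)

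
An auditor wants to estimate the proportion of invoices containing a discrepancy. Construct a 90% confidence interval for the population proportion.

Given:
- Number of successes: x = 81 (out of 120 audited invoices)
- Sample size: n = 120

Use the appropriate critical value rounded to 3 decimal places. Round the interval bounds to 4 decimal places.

Sample proportion: p̂ = 81/120 = 0.675000

Check conditions for normal approximation:
  np̂ = 81 ≥ 10 ✓
  n(1-p̂) = 39 ≥ 10 ✓

The sample is large enough, so use a z-interval (normal approximation) for the proportion.

For 90% confidence, z* = 1.645 (from standard normal table)

Standard error: SE = √(p̂(1-p̂)/n) = √(0.675000×0.325000/120) = 0.04275658

Margin of error: E = z* × SE = 1.645 × 0.04275658 = 0.070335

Z-interval: p̂ ± E = 0.675000 ± 0.070335 = (0.604665, 0.745335)

Rounded to 4 decimal places:

(0.6047, 0.7453)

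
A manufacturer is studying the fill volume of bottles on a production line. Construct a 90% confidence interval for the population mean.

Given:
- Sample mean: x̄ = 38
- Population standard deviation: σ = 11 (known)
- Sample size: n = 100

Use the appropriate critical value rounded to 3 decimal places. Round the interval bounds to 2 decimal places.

The population standard deviation σ is known, so use a z-interval (standard normal critical value).

For 90% confidence, z* = 1.645 (from standard normal table)

Standard error: SE = σ/√n = 11/√100 = 1.100000

Margin of error: E = z* × SE = 1.645 × 1.100000 = 1.8095

Z-interval: x̄ ± E = 38 ± 1.8095 = (36.1905, 39.8095)

Rounded to 2 decimal places:

(36.19, 39.81)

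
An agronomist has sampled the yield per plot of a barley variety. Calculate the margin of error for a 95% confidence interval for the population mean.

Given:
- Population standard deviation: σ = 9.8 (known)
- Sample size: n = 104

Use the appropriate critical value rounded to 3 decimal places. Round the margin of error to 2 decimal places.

The population standard deviation σ is known, so use the z-interval margin of error formula.

For 95% confidence, z* = 1.96 (from standard normal table)

Margin of error formula for z-interval: E = z* × σ/√n

E = 1.96 × 9.8/√104
  = 1.96 × 0.960969
  = 1.8835

Rounded to 2 decimal places:

1.88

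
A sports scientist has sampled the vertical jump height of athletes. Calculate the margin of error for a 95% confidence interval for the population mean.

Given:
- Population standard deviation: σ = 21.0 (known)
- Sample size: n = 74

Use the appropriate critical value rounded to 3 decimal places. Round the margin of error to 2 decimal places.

The population standard deviation σ is known, so use the z-interval margin of error formula.

For 95% confidence, z* = 1.96 (from standard normal table)

Margin of error formula for z-interval: E = z* × σ/√n

E = 1.96 × 21.0/√74
  = 1.96 × 2.441200
  = 4.7848

Rounded to 2 decimal places:

4.78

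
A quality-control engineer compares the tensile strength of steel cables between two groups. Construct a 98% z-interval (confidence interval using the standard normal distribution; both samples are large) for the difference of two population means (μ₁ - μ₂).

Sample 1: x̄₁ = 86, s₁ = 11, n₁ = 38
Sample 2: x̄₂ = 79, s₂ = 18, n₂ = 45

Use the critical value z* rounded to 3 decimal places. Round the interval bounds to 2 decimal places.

Both samples are large (n₁ = 38 ≥ 30, n₂ = 45 ≥ 30), so a z-interval for the difference of means applies.

Point estimate: x̄₁ - x̄₂ = 86 - 79 = 7

Standard error: SE = √(s₁²/n₁ + s₂²/n₂)
= √(11²/38 + 18²/45)
= √(3.184211 + 7.200000)
= 3.222454

For 98% confidence, z* = 2.326 (from standard normal table)
Margin of error: E = z* × SE = 2.326 × 3.222454 = 7.4954

Z-interval: (x̄₁ - x̄₂) ± E = 7 ± 7.4954 = (-0.4954, 14.4954)

Rounded to 2 decimal places:

(-0.50, 14.50)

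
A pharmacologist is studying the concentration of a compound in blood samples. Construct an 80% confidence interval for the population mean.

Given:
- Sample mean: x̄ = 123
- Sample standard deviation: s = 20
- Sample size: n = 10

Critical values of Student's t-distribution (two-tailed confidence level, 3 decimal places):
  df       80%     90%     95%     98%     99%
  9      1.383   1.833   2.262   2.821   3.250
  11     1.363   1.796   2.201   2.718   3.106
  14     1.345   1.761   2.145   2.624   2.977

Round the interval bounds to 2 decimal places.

The population standard deviation σ is unknown (only the sample standard deviation s is given), so use a t-interval with df = n - 1 = 10 - 1 = 9.

For 80% confidence with df = 9, t* = 1.383 (from t-table)

Standard error: SE = s/√n = 20/√10 = 6.324555

Margin of error: E = t* × SE = 1.383 × 6.324555 = 8.7469

T-interval: x̄ ± E = 123 ± 8.7469 = (114.2531, 131.7469)

Rounded to 2 decimal places:

(114.25, 131.75)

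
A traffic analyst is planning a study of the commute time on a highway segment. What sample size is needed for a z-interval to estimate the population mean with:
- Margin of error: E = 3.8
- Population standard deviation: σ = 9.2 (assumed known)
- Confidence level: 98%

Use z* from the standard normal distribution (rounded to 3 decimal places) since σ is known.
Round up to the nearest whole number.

Using z* since population σ is known (z-interval formula).

For 98% confidence, z* = 2.326 (from standard normal table)

Sample size formula for z-interval: n = (z*σ/E)²

n = (2.326 × 9.2 / 3.8)²
  = (5.631368)²
  = 31.7123

Round up to the nearest whole number: n = 32

32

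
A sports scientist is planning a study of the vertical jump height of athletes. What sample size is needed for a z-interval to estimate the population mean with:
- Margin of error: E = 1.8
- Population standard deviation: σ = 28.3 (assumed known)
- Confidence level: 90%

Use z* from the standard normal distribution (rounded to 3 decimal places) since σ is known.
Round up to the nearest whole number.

Using z* since population σ is known (z-interval formula).

For 90% confidence, z* = 1.645 (from standard normal table)

Sample size formula for z-interval: n = (z*σ/E)²

n = (1.645 × 28.3 / 1.8)²
  = (25.863056)²
  = 668.8976

Round up to the nearest whole number: n = 669

669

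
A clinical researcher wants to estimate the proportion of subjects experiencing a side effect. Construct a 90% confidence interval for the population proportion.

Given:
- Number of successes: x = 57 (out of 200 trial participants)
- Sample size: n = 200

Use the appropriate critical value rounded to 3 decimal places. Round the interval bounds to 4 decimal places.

Sample proportion: p̂ = 57/200 = 0.285000

Check conditions for normal approximation:
  np̂ = 57 ≥ 10 ✓
  n(1-p̂) = 143 ≥ 10 ✓

The sample is large enough, so use a z-interval (normal approximation) for the proportion.

For 90% confidence, z* = 1.645 (from standard normal table)

Standard error: SE = √(p̂(1-p̂)/n) = √(0.285000×0.715000/200) = 0.03191982

Margin of error: E = z* × SE = 1.645 × 0.03191982 = 0.052508

Z-interval: p̂ ± E = 0.285000 ± 0.052508 = (0.232492, 0.337508)

Rounded to 4 decimal places:

(0.2325, 0.3375)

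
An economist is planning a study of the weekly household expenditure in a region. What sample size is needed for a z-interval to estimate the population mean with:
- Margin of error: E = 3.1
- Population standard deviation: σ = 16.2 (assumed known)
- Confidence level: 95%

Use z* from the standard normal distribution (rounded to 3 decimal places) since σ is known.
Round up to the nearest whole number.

Using z* since population σ is known (z-interval formula).

For 95% confidence, z* = 1.96 (from standard normal table)

Sample size formula for z-interval: n = (z*σ/E)²

n = (1.96 × 16.2 / 3.1)²
  = (10.242581)²
  = 104.9105

Round up to the nearest whole number: n = 105

105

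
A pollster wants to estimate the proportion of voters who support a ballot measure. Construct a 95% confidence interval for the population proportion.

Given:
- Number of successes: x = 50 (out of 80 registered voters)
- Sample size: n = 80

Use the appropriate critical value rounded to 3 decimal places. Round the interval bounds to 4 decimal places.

Sample proportion: p̂ = 50/80 = 0.625000

Check conditions for normal approximation:
  np̂ = 50 ≥ 10 ✓
  n(1-p̂) = 30 ≥ 10 ✓

The sample is large enough, so use a z-interval (normal approximation) for the proportion.

For 95% confidence, z* = 1.96 (from standard normal table)

Standard error: SE = √(p̂(1-p̂)/n) = √(0.625000×0.375000/80) = 0.05412659

Margin of error: E = z* × SE = 1.96 × 0.05412659 = 0.106088

Z-interval: p̂ ± E = 0.625000 ± 0.106088 = (0.518912, 0.731088)

Rounded to 4 decimal places:

(0.5189, 0.7311)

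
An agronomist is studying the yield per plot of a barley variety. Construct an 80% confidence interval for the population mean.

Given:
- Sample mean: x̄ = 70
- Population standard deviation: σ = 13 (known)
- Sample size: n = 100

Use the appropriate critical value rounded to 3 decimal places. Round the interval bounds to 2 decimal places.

The population standard deviation σ is known, so use a z-interval (standard normal critical value).

For 80% confidence, z* = 1.282 (from standard normal table)

Standard error: SE = σ/√n = 13/√100 = 1.300000

Margin of error: E = z* × SE = 1.282 × 1.300000 = 1.6666

Z-interval: x̄ ± E = 70 ± 1.6666 = (68.3334, 71.6666)

Rounded to 2 decimal places:

(68.33, 71.67)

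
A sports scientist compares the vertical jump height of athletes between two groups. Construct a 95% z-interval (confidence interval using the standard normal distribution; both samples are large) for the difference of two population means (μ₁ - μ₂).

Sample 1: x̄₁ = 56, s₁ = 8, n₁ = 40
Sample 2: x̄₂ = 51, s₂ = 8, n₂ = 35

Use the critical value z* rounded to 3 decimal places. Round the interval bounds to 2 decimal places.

Both samples are large (n₁ = 40 ≥ 30, n₂ = 35 ≥ 30), so a z-interval for the difference of means applies.

Point estimate: x̄₁ - x̄₂ = 56 - 51 = 5

Standard error: SE = √(s₁²/n₁ + s₂²/n₂)
= √(8²/40 + 8²/35)
= √(1.600000 + 1.828571)
= 1.851640

For 95% confidence, z* = 1.96 (from standard normal table)
Margin of error: E = z* × SE = 1.96 × 1.851640 = 3.6292

Z-interval: (x̄₁ - x̄₂) ± E = 5 ± 3.6292 = (1.3708, 8.6292)

Rounded to 2 decimal places:

(1.37, 8.63)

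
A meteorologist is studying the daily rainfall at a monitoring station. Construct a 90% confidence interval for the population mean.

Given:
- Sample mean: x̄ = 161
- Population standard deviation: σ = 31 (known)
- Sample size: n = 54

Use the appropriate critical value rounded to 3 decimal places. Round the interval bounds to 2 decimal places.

The population standard deviation σ is known, so use a z-interval (standard normal critical value).

For 90% confidence, z* = 1.645 (from standard normal table)

Standard error: SE = σ/√n = 31/√54 = 4.218566

Margin of error: E = z* × SE = 1.645 × 4.218566 = 6.9395

Z-interval: x̄ ± E = 161 ± 6.9395 = (154.0605, 167.9395)

Rounded to 2 decimal places:

(154.06, 167.94)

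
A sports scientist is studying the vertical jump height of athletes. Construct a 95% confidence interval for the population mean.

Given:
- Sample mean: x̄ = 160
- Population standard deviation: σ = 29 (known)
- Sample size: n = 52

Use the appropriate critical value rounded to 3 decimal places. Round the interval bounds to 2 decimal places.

The population standard deviation σ is known, so use a z-interval (standard normal critical value).

For 95% confidence, z* = 1.96 (from standard normal table)

Standard error: SE = σ/√n = 29/√52 = 4.021576

Margin of error: E = z* × SE = 1.96 × 4.021576 = 7.8823

Z-interval: x̄ ± E = 160 ± 7.8823 = (152.1177, 167.8823)

Rounded to 2 decimal places:

(152.12, 167.88)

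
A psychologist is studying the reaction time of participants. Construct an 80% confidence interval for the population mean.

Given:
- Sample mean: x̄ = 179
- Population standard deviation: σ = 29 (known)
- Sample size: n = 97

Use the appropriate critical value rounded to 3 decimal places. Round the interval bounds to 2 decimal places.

The population standard deviation σ is known, so use a z-interval (standard normal critical value).

For 80% confidence, z* = 1.282 (from standard normal table)

Standard error: SE = σ/√n = 29/√97 = 2.944504

Margin of error: E = z* × SE = 1.282 × 2.944504 = 3.7749

Z-interval: x̄ ± E = 179 ± 3.7749 = (175.2251, 182.7749)

Rounded to 2 decimal places:

(175.23, 182.77)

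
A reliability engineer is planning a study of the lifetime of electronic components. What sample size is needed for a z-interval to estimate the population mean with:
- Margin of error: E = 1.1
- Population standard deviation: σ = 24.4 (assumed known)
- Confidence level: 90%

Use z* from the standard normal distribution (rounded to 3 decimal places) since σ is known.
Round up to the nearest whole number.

Using z* since population σ is known (z-interval formula).

For 90% confidence, z* = 1.645 (from standard normal table)

Sample size formula for z-interval: n = (z*σ/E)²

n = (1.645 × 24.4 / 1.1)²
  = (36.489091)²
  = 1331.4538

Round up to the nearest whole number: n = 1332

1332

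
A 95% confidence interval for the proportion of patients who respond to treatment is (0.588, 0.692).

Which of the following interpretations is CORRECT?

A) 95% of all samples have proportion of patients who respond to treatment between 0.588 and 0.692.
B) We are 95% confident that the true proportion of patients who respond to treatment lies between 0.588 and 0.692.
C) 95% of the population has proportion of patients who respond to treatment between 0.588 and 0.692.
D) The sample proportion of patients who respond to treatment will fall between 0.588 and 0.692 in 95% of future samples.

A confidence interval represents our confidence in the procedure, not a probability statement about the parameter.

Key concept: If we repeated this sampling process many times and computed a 95% CI each time, about 95% of those intervals would contain the true population parameter.

For this specific interval (0.588, 0.692):
- Midpoint (point estimate): 0.64
- Margin of error: 0.052

The correct interpretation is the one stating confidence that the true parameter lies in the interval — option B.

B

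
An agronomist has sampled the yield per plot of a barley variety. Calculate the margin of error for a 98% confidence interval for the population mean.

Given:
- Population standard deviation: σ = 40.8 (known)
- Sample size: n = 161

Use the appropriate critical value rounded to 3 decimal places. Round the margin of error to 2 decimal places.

The population standard deviation σ is known, so use the z-interval margin of error formula.

For 98% confidence, z* = 2.326 (from standard normal table)

Margin of error formula for z-interval: E = z* × σ/√n

E = 2.326 × 40.8/√161
  = 2.326 × 3.215490
  = 7.4792

Rounded to 2 decimal places:

7.48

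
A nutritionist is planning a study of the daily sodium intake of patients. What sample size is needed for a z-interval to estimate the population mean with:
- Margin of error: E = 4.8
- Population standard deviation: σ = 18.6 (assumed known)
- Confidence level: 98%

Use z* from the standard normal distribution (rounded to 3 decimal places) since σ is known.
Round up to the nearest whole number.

Using z* since population σ is known (z-interval formula).

For 98% confidence, z* = 2.326 (from standard normal table)

Sample size formula for z-interval: n = (z*σ/E)²

n = (2.326 × 18.6 / 4.8)²
  = (9.013250)²
  = 81.2387

Round up to the nearest whole number: n = 82

82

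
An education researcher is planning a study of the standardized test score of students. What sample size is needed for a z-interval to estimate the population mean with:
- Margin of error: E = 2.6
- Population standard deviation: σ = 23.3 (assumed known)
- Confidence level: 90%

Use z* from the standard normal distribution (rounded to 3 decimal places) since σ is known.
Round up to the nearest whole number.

Using z* since population σ is known (z-interval formula).

For 90% confidence, z* = 1.645 (from standard normal table)

Sample size formula for z-interval: n = (z*σ/E)²

n = (1.645 × 23.3 / 2.6)²
  = (14.741731)²
  = 217.3186

Round up to the nearest whole number: n = 218

218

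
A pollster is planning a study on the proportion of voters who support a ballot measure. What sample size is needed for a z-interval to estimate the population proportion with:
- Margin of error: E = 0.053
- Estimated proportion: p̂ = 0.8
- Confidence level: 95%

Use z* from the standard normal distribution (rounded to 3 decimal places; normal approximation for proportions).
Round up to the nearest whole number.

Using z* for proportion z-interval (normal approximation).

For 95% confidence, z* = 1.96 (from standard normal table)

Sample size formula for proportion z-interval: n = z*²p̂(1-p̂)/E²

n = 1.96² × 0.8 × 0.2 / 0.053²
  = 3.8416 × 0.16 / 0.002809
  = 218.8167

Round up to the nearest whole number: n = 219

219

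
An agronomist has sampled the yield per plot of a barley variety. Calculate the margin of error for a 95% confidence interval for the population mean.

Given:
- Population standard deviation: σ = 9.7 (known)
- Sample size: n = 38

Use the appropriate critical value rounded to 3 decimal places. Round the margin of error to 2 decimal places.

The population standard deviation σ is known, so use the z-interval margin of error formula.

For 95% confidence, z* = 1.96 (from standard normal table)

Margin of error formula for z-interval: E = z* × σ/√n

E = 1.96 × 9.7/√38
  = 1.96 × 1.573548
  = 3.0842

Rounded to 2 decimal places:

3.08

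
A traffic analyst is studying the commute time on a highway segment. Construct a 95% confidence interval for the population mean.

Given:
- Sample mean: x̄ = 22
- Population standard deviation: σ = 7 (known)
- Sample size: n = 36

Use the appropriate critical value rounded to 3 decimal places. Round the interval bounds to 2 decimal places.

The population standard deviation σ is known, so use a z-interval (standard normal critical value).

For 95% confidence, z* = 1.96 (from standard normal table)

Standard error: SE = σ/√n = 7/√36 = 1.166667

Margin of error: E = z* × SE = 1.96 × 1.166667 = 2.2867

Z-interval: x̄ ± E = 22 ± 2.2867 = (19.7133, 24.2867)

Rounded to 2 decimal places:

(19.71, 24.29)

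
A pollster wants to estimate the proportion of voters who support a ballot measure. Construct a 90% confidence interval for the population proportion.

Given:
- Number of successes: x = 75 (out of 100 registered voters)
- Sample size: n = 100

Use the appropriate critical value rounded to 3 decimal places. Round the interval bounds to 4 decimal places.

Sample proportion: p̂ = 75/100 = 0.750000

Check conditions for normal approximation:
  np̂ = 75 ≥ 10 ✓
  n(1-p̂) = 25 ≥ 10 ✓

The sample is large enough, so use a z-interval (normal approximation) for the proportion.

For 90% confidence, z* = 1.645 (from standard normal table)

Standard error: SE = √(p̂(1-p̂)/n) = √(0.750000×0.250000/100) = 0.04330127

Margin of error: E = z* × SE = 1.645 × 0.04330127 = 0.071231

Z-interval: p̂ ± E = 0.750000 ± 0.071231 = (0.678769, 0.821231)

Rounded to 4 decimal places:

(0.6788, 0.8212)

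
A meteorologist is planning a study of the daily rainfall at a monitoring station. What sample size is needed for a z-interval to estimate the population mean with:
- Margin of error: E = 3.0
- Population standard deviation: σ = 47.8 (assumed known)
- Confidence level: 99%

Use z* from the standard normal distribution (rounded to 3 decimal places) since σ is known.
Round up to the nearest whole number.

Using z* since population σ is known (z-interval formula).

For 99% confidence, z* = 2.576 (from standard normal table)

Sample size formula for z-interval: n = (z*σ/E)²

n = (2.576 × 47.8 / 3.0)²
  = (41.044267)²
  = 1684.6318

Round up to the nearest whole number: n = 1685

1685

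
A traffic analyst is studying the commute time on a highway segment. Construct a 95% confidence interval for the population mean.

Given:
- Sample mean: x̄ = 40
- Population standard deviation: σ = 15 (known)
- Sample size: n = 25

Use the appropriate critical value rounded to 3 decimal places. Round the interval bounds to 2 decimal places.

The population standard deviation σ is known, so use a z-interval (standard normal critical value).

For 95% confidence, z* = 1.96 (from standard normal table)

Standard error: SE = σ/√n = 15/√25 = 3.000000

Margin of error: E = z* × SE = 1.96 × 3.000000 = 5.8800

Z-interval: x̄ ± E = 40 ± 5.8800 = (34.1200, 45.8800)

Rounded to 2 decimal places:

(34.12, 45.88)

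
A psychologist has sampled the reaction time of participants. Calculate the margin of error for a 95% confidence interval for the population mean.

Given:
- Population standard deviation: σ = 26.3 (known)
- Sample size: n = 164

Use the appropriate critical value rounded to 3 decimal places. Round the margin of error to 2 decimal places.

The population standard deviation σ is known, so use the z-interval margin of error formula.

For 95% confidence, z* = 1.96 (from standard normal table)

Margin of error formula for z-interval: E = z* × σ/√n

E = 1.96 × 26.3/√164
  = 1.96 × 2.053685
  = 4.0252

Rounded to 2 decimal places:

4.03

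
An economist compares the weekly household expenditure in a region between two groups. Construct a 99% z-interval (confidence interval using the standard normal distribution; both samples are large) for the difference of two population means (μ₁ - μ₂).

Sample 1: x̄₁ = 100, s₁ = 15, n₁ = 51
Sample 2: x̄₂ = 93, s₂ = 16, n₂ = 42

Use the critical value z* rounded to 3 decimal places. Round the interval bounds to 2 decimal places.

Both samples are large (n₁ = 51 ≥ 30, n₂ = 42 ≥ 30), so a z-interval for the difference of means applies.

Point estimate: x̄₁ - x̄₂ = 100 - 93 = 7

Standard error: SE = √(s₁²/n₁ + s₂²/n₂)
= √(15²/51 + 16²/42)
= √(4.411765 + 6.095238)
= 3.241451

For 99% confidence, z* = 2.576 (from standard normal table)
Margin of error: E = z* × SE = 2.576 × 3.241451 = 8.3500

Z-interval: (x̄₁ - x̄₂) ± E = 7 ± 8.3500 = (-1.3500, 15.3500)

Rounded to 2 decimal places:

(-1.35, 15.35)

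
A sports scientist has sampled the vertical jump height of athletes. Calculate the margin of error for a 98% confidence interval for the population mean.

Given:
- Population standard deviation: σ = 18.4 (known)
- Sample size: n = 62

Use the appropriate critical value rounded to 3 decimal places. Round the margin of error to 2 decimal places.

The population standard deviation σ is known, so use the z-interval margin of error formula.

For 98% confidence, z* = 2.326 (from standard normal table)

Margin of error formula for z-interval: E = z* × σ/√n

E = 2.326 × 18.4/√62
  = 2.326 × 2.336802
  = 5.4354

Rounded to 2 decimal places:

5.44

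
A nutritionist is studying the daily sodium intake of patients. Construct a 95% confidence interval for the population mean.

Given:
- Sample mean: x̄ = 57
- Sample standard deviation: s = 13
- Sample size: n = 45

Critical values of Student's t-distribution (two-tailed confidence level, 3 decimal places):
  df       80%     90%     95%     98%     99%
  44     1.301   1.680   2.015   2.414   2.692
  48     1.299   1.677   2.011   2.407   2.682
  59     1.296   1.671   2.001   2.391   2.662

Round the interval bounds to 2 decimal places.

The population standard deviation σ is unknown (only the sample standard deviation s is given), so use a t-interval with df = n - 1 = 45 - 1 = 44.

For 95% confidence with df = 44, t* = 2.015 (from t-table)

Standard error: SE = s/√n = 13/√45 = 1.937926

Margin of error: E = t* × SE = 2.015 × 1.937926 = 3.9049

T-interval: x̄ ± E = 57 ± 3.9049 = (53.0951, 60.9049)

Rounded to 2 decimal places:

(53.10, 60.90)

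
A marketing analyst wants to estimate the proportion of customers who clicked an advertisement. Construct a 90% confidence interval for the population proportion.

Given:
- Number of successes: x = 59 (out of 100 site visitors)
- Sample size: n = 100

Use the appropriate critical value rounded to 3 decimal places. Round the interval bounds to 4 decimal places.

Sample proportion: p̂ = 59/100 = 0.590000

Check conditions for normal approximation:
  np̂ = 59 ≥ 10 ✓
  n(1-p̂) = 41 ≥ 10 ✓

The sample is large enough, so use a z-interval (normal approximation) for the proportion.

For 90% confidence, z* = 1.645 (from standard normal table)

Standard error: SE = √(p̂(1-p̂)/n) = √(0.590000×0.410000/100) = 0.04918333

Margin of error: E = z* × SE = 1.645 × 0.04918333 = 0.080907

Z-interval: p̂ ± E = 0.590000 ± 0.080907 = (0.509093, 0.670907)

Rounded to 4 decimal places:

(0.5091, 0.6709)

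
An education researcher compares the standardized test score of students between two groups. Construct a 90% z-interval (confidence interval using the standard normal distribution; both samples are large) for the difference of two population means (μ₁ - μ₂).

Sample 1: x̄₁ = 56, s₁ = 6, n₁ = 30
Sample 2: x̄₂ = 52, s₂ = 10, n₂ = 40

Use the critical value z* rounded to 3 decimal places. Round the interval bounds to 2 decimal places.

Both samples are large (n₁ = 30 ≥ 30, n₂ = 40 ≥ 30), so a z-interval for the difference of means applies.

Point estimate: x̄₁ - x̄₂ = 56 - 52 = 4

Standard error: SE = √(s₁²/n₁ + s₂²/n₂)
= √(6²/30 + 10²/40)
= √(1.200000 + 2.500000)
= 1.923538

For 90% confidence, z* = 1.645 (from standard normal table)
Margin of error: E = z* × SE = 1.645 × 1.923538 = 3.1642

Z-interval: (x̄₁ - x̄₂) ± E = 4 ± 3.1642 = (0.8358, 7.1642)

Rounded to 2 decimal places:

(0.84, 7.16)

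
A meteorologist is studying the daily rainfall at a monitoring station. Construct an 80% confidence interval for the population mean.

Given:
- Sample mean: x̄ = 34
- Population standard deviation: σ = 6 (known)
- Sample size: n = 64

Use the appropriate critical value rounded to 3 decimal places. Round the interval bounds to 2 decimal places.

The population standard deviation σ is known, so use a z-interval (standard normal critical value).

For 80% confidence, z* = 1.282 (from standard normal table)

Standard error: SE = σ/√n = 6/√64 = 0.750000

Margin of error: E = z* × SE = 1.282 × 0.750000 = 0.9615

Z-interval: x̄ ± E = 34 ± 0.9615 = (33.0385, 34.9615)

Rounded to 2 decimal places:

(33.04, 34.96)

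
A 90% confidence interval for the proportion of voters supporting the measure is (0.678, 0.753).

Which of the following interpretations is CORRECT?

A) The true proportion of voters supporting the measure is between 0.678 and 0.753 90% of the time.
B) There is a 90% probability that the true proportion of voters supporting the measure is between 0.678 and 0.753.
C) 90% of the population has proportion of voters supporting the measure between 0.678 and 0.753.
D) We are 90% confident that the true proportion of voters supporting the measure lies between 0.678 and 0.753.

A confidence interval represents our confidence in the procedure, not a probability statement about the parameter.

Key concept: If we repeated this sampling process many times and computed a 90% CI each time, about 90% of those intervals would contain the true population parameter.

For this specific interval (0.678, 0.753):
- Midpoint (point estimate): 0.7155
- Margin of error: 0.0375

The correct interpretation is the one stating confidence that the true parameter lies in the interval — option D.

D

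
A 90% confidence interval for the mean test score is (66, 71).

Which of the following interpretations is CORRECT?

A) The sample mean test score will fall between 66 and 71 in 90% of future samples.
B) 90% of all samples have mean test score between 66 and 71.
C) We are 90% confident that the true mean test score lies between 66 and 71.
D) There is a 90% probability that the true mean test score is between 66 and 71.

A confidence interval represents our confidence in the procedure, not a probability statement about the parameter.

Key concept: If we repeated this sampling process many times and computed a 90% CI each time, about 90% of those intervals would contain the true population parameter.

For this specific interval (66, 71):
- Midpoint (point estimate): 68.5
- Margin of error: 2.5

The correct interpretation is the one stating confidence that the true parameter lies in the interval — option C.

C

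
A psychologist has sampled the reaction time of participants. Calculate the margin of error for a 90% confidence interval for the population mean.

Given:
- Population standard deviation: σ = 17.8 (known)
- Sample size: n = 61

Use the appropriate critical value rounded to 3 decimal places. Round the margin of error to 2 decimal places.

The population standard deviation σ is known, so use the z-interval margin of error formula.

For 90% confidence, z* = 1.645 (from standard normal table)

Margin of error formula for z-interval: E = z* × σ/√n

E = 1.645 × 17.8/√61
  = 1.645 × 2.279056
  = 3.7490

Rounded to 2 decimal places:

3.75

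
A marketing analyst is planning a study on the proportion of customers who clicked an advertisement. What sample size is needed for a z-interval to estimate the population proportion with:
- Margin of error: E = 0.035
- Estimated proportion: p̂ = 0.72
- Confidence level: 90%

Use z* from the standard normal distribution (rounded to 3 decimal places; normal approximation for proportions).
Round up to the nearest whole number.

Using z* for proportion z-interval (normal approximation).

For 90% confidence, z* = 1.645 (from standard normal table)

Sample size formula for proportion z-interval: n = z*²p̂(1-p̂)/E²

n = 1.645² × 0.72 × 0.28 / 0.035²
  = 2.706025 × 0.2016 / 0.001225
  = 445.3344

Round up to the nearest whole number: n = 446

446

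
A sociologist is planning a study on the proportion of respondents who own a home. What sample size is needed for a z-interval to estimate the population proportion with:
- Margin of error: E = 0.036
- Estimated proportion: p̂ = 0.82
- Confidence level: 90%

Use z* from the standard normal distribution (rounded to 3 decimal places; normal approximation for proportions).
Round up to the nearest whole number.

Using z* for proportion z-interval (normal approximation).

For 90% confidence, z* = 1.645 (from standard normal table)

Sample size formula for proportion z-interval: n = z*²p̂(1-p̂)/E²

n = 1.645² × 0.82 × 0.18 / 0.036²
  = 2.706025 × 0.1476 / 0.001296
  = 308.1862

Round up to the nearest whole number: n = 309

309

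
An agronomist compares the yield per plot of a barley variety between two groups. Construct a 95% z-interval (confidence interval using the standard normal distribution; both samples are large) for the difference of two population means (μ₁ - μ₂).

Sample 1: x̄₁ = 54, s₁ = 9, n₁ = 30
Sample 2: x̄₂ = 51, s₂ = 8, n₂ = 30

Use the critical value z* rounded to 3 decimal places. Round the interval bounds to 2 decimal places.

Both samples are large (n₁ = 30 ≥ 30, n₂ = 30 ≥ 30), so a z-interval for the difference of means applies.

Point estimate: x̄₁ - x̄₂ = 54 - 51 = 3

Standard error: SE = √(s₁²/n₁ + s₂²/n₂)
= √(9²/30 + 8²/30)
= √(2.700000 + 2.133333)
= 2.198484

For 95% confidence, z* = 1.96 (from standard normal table)
Margin of error: E = z* × SE = 1.96 × 2.198484 = 4.3090

Z-interval: (x̄₁ - x̄₂) ± E = 3 ± 4.3090 = (-1.3090, 7.3090)

Rounded to 2 decimal places:

(-1.31, 7.31)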